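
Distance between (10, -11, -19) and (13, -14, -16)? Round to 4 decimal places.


d = sqrt((13-10)^2 + (-14--11)^2 + (-16--19)^2) = 5.1962

5.1962


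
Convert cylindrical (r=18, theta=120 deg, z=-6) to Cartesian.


x = 18 * cos(120) = -9
y = 18 * sin(120) = 15.5885
z = -6

(-9, 15.5885, -6)


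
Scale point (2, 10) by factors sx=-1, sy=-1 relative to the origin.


Scaling: (x*sx, y*sy) = (2*-1, 10*-1) = (-2, -10)

(-2, -10)


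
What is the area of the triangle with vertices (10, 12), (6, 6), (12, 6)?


Area = |x1(y2-y3) + x2(y3-y1) + x3(y1-y2)| / 2
= |10*(6-6) + 6*(6-12) + 12*(12-6)| / 2
= 18

18


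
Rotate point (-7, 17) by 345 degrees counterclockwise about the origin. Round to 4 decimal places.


x' = -7*cos(345) - 17*sin(345) = -2.3616
y' = -7*sin(345) + 17*cos(345) = 18.2325

(-2.3616, 18.2325)


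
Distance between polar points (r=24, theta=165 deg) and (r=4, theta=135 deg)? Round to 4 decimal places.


d = sqrt(r1^2 + r2^2 - 2*r1*r2*cos(t2-t1))
d = sqrt(24^2 + 4^2 - 2*24*4*cos(135-165)) = 20.6331

20.6331


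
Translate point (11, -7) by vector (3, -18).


Translation: (x+dx, y+dy) = (11+3, -7+-18) = (14, -25)

(14, -25)


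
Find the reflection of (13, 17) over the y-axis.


Reflection across y-axis: (x, y) -> (-x, y)
(13, 17) -> (-13, 17)

(-13, 17)


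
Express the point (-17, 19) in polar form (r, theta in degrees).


r = sqrt((-17)^2 + 19^2) = 25.4951
theta = atan2(19, -17) = 131.8202 degrees

r = 25.4951, theta = 131.8202 degrees


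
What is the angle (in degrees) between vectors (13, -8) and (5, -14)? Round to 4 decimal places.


dot = 13*5 + -8*-14 = 177
|u| = 15.2643, |v| = 14.8661
cos(angle) = 0.78
angle = 38.7387 degrees

38.7387 degrees


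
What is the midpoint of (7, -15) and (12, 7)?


Midpoint = ((7+12)/2, (-15+7)/2) = (9.5, -4)

(9.5, -4)


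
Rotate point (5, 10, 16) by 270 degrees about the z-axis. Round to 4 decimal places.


x' = 5*cos(270) - 10*sin(270) = 10
y' = 5*sin(270) + 10*cos(270) = -5
z' = 16

(10, -5, 16)


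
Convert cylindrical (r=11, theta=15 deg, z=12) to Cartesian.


x = 11 * cos(15) = 10.6252
y = 11 * sin(15) = 2.847
z = 12

(10.6252, 2.847, 12)


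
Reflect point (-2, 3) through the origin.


Reflection through origin: (x, y) -> (-x, -y)
(-2, 3) -> (2, -3)

(2, -3)


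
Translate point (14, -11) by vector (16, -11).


Translation: (x+dx, y+dy) = (14+16, -11+-11) = (30, -22)

(30, -22)


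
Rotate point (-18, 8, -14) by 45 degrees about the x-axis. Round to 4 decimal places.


x' = -18
y' = 8*cos(45) - -14*sin(45) = 15.5563
z' = 8*sin(45) + -14*cos(45) = -4.2426

(-18, 15.5563, -4.2426)


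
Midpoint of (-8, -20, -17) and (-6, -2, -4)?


Midpoint = ((-8+-6)/2, (-20+-2)/2, (-17+-4)/2) = (-7, -11, -10.5)

(-7, -11, -10.5)


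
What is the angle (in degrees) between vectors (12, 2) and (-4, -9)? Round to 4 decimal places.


dot = 12*-4 + 2*-9 = -66
|u| = 12.1655, |v| = 9.8489
cos(angle) = -0.5508
angle = 123.4248 degrees

123.4248 degrees


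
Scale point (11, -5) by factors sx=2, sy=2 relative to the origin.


Scaling: (x*sx, y*sy) = (11*2, -5*2) = (22, -10)

(22, -10)


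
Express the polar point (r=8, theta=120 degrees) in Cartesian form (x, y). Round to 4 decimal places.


x = 8 * cos(120) = -4
y = 8 * sin(120) = 6.9282

(-4, 6.9282)


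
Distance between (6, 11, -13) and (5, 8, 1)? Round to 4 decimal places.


d = sqrt((5-6)^2 + (8-11)^2 + (1--13)^2) = 14.3527

14.3527


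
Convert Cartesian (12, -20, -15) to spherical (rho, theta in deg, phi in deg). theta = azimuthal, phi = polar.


rho = sqrt(12^2 + (-20)^2 + (-15)^2) = 27.7308
theta = atan2(-20, 12) = 300.9638 deg
phi = acos(-15/27.7308) = 122.7459 deg

rho = 27.7308, theta = 300.9638 deg, phi = 122.7459 deg


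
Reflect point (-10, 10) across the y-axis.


Reflection across y-axis: (x, y) -> (-x, y)
(-10, 10) -> (10, 10)

(10, 10)


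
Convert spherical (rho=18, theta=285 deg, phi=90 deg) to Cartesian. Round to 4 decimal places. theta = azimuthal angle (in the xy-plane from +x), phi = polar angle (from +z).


x = 18 * sin(90) * cos(285) = 4.6587
y = 18 * sin(90) * sin(285) = -17.3867
z = 18 * cos(90) = 0

(4.6587, -17.3867, 0)


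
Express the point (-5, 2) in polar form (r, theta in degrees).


r = sqrt((-5)^2 + 2^2) = 5.3852
theta = atan2(2, -5) = 158.1986 degrees

r = 5.3852, theta = 158.1986 degrees


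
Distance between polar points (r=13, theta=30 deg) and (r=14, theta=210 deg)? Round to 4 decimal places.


d = sqrt(r1^2 + r2^2 - 2*r1*r2*cos(t2-t1))
d = sqrt(13^2 + 14^2 - 2*13*14*cos(210-30)) = 27

27


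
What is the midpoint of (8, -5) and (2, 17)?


Midpoint = ((8+2)/2, (-5+17)/2) = (5, 6)

(5, 6)


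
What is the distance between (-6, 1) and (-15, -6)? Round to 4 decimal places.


d = sqrt((-15--6)^2 + (-6-1)^2) = 11.4018

11.4018


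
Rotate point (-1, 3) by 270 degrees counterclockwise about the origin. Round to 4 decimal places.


x' = -1*cos(270) - 3*sin(270) = 3
y' = -1*sin(270) + 3*cos(270) = 1

(3, 1)


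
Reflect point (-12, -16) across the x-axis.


Reflection across x-axis: (x, y) -> (x, -y)
(-12, -16) -> (-12, 16)

(-12, 16)


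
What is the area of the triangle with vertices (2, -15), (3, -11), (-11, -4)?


Area = |x1(y2-y3) + x2(y3-y1) + x3(y1-y2)| / 2
= |2*(-11--4) + 3*(-4--15) + -11*(-15--11)| / 2
= 31.5

31.5


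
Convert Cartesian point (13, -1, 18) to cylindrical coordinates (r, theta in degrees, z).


r = sqrt(13^2 + (-1)^2) = 13.0384
theta = atan2(-1, 13) = 355.6013 deg
z = 18

r = 13.0384, theta = 355.6013 deg, z = 18


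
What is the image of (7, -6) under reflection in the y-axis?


Reflection across y-axis: (x, y) -> (-x, y)
(7, -6) -> (-7, -6)

(-7, -6)


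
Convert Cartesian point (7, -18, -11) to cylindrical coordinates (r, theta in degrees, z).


r = sqrt(7^2 + (-18)^2) = 19.3132
theta = atan2(-18, 7) = 291.2505 deg
z = -11

r = 19.3132, theta = 291.2505 deg, z = -11


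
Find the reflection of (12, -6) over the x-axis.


Reflection across x-axis: (x, y) -> (x, -y)
(12, -6) -> (12, 6)

(12, 6)


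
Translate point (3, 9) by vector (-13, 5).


Translation: (x+dx, y+dy) = (3+-13, 9+5) = (-10, 14)

(-10, 14)


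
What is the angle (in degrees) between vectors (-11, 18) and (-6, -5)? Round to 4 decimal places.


dot = -11*-6 + 18*-5 = -24
|u| = 21.095, |v| = 7.8102
cos(angle) = -0.1457
angle = 98.376 degrees

98.376 degrees


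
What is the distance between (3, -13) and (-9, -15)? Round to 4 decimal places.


d = sqrt((-9-3)^2 + (-15--13)^2) = 12.1655

12.1655


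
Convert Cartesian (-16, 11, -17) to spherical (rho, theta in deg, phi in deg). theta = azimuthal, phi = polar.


rho = sqrt((-16)^2 + 11^2 + (-17)^2) = 25.807
theta = atan2(11, -16) = 145.4915 deg
phi = acos(-17/25.807) = 131.2036 deg

rho = 25.807, theta = 145.4915 deg, phi = 131.2036 deg


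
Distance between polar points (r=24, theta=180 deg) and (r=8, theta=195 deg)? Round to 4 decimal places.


d = sqrt(r1^2 + r2^2 - 2*r1*r2*cos(t2-t1))
d = sqrt(24^2 + 8^2 - 2*24*8*cos(195-180)) = 16.4038

16.4038


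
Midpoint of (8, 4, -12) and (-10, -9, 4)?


Midpoint = ((8+-10)/2, (4+-9)/2, (-12+4)/2) = (-1, -2.5, -4)

(-1, -2.5, -4)


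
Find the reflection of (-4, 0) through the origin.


Reflection through origin: (x, y) -> (-x, -y)
(-4, 0) -> (4, 0)

(4, 0)


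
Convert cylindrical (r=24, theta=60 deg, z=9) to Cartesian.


x = 24 * cos(60) = 12
y = 24 * sin(60) = 20.7846
z = 9

(12, 20.7846, 9)


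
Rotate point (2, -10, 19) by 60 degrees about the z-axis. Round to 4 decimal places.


x' = 2*cos(60) - -10*sin(60) = 9.6603
y' = 2*sin(60) + -10*cos(60) = -3.2679
z' = 19

(9.6603, -3.2679, 19)


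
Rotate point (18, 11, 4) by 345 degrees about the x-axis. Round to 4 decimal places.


x' = 18
y' = 11*cos(345) - 4*sin(345) = 11.6605
z' = 11*sin(345) + 4*cos(345) = 1.0167

(18, 11.6605, 1.0167)


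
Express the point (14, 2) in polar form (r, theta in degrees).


r = sqrt(14^2 + 2^2) = 14.1421
theta = atan2(2, 14) = 8.1301 degrees

r = 14.1421, theta = 8.1301 degrees


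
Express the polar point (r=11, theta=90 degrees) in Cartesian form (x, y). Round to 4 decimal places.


x = 11 * cos(90) = 0
y = 11 * sin(90) = 11

(0, 11)


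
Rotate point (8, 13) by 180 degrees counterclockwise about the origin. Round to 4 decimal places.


x' = 8*cos(180) - 13*sin(180) = -8
y' = 8*sin(180) + 13*cos(180) = -13

(-8, -13)


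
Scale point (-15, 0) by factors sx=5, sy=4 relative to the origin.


Scaling: (x*sx, y*sy) = (-15*5, 0*4) = (-75, 0)

(-75, 0)


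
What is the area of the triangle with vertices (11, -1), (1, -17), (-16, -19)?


Area = |x1(y2-y3) + x2(y3-y1) + x3(y1-y2)| / 2
= |11*(-17--19) + 1*(-19--1) + -16*(-1--17)| / 2
= 126

126


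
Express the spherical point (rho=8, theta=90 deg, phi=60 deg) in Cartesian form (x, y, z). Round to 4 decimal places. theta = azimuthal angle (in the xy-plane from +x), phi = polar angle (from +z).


x = 8 * sin(60) * cos(90) = 0
y = 8 * sin(60) * sin(90) = 6.9282
z = 8 * cos(60) = 4

(0, 6.9282, 4)


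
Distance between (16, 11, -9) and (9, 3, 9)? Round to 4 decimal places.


d = sqrt((9-16)^2 + (3-11)^2 + (9--9)^2) = 20.9045

20.9045


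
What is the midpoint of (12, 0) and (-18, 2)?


Midpoint = ((12+-18)/2, (0+2)/2) = (-3, 1)

(-3, 1)


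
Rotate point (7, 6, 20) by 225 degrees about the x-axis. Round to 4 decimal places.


x' = 7
y' = 6*cos(225) - 20*sin(225) = 9.8995
z' = 6*sin(225) + 20*cos(225) = -18.3848

(7, 9.8995, -18.3848)


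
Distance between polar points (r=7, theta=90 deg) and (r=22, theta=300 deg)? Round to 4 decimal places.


d = sqrt(r1^2 + r2^2 - 2*r1*r2*cos(t2-t1))
d = sqrt(7^2 + 22^2 - 2*7*22*cos(300-90)) = 28.2796

28.2796


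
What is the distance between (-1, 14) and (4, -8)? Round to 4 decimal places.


d = sqrt((4--1)^2 + (-8-14)^2) = 22.561

22.561


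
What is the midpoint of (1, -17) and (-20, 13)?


Midpoint = ((1+-20)/2, (-17+13)/2) = (-9.5, -2)

(-9.5, -2)


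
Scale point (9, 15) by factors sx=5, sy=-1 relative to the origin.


Scaling: (x*sx, y*sy) = (9*5, 15*-1) = (45, -15)

(45, -15)


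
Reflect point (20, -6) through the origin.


Reflection through origin: (x, y) -> (-x, -y)
(20, -6) -> (-20, 6)

(-20, 6)


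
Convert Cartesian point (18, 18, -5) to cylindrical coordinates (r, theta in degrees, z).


r = sqrt(18^2 + 18^2) = 25.4558
theta = atan2(18, 18) = 45 deg
z = -5

r = 25.4558, theta = 45 deg, z = -5


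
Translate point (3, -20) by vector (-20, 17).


Translation: (x+dx, y+dy) = (3+-20, -20+17) = (-17, -3)

(-17, -3)


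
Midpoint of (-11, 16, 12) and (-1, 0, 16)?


Midpoint = ((-11+-1)/2, (16+0)/2, (12+16)/2) = (-6, 8, 14)

(-6, 8, 14)


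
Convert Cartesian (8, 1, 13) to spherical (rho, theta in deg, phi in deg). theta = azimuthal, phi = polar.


rho = sqrt(8^2 + 1^2 + 13^2) = 15.2971
theta = atan2(1, 8) = 7.125 deg
phi = acos(13/15.2971) = 31.8061 deg

rho = 15.2971, theta = 7.125 deg, phi = 31.8061 deg


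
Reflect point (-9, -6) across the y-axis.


Reflection across y-axis: (x, y) -> (-x, y)
(-9, -6) -> (9, -6)

(9, -6)


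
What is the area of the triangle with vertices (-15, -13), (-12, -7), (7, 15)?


Area = |x1(y2-y3) + x2(y3-y1) + x3(y1-y2)| / 2
= |-15*(-7-15) + -12*(15--13) + 7*(-13--7)| / 2
= 24

24


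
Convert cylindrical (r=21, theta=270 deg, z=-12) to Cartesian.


x = 21 * cos(270) = 0
y = 21 * sin(270) = -21
z = -12

(0, -21, -12)


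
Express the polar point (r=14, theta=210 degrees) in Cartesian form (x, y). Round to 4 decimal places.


x = 14 * cos(210) = -12.1244
y = 14 * sin(210) = -7

(-12.1244, -7)


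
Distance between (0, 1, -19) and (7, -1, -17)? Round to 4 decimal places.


d = sqrt((7-0)^2 + (-1-1)^2 + (-17--19)^2) = 7.5498

7.5498


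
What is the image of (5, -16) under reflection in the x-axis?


Reflection across x-axis: (x, y) -> (x, -y)
(5, -16) -> (5, 16)

(5, 16)


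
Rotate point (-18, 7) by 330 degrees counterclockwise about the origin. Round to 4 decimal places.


x' = -18*cos(330) - 7*sin(330) = -12.0885
y' = -18*sin(330) + 7*cos(330) = 15.0622

(-12.0885, 15.0622)


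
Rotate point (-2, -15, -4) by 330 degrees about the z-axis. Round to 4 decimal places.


x' = -2*cos(330) - -15*sin(330) = -9.2321
y' = -2*sin(330) + -15*cos(330) = -11.9904
z' = -4

(-9.2321, -11.9904, -4)


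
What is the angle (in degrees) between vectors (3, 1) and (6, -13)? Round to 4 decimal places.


dot = 3*6 + 1*-13 = 5
|u| = 3.1623, |v| = 14.3178
cos(angle) = 0.1104
angle = 83.6598 degrees

83.6598 degrees


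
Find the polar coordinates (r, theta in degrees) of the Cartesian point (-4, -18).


r = sqrt((-4)^2 + (-18)^2) = 18.4391
theta = atan2(-18, -4) = 257.4712 degrees

r = 18.4391, theta = 257.4712 degrees


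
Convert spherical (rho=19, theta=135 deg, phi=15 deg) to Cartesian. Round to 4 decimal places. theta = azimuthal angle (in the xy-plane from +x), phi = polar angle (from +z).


x = 19 * sin(15) * cos(135) = -3.4772
y = 19 * sin(15) * sin(135) = 3.4772
z = 19 * cos(15) = 18.3526

(-3.4772, 3.4772, 18.3526)


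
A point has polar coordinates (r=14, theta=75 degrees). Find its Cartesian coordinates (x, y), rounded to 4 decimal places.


x = 14 * cos(75) = 3.6235
y = 14 * sin(75) = 13.523

(3.6235, 13.523)


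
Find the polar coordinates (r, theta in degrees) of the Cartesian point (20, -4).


r = sqrt(20^2 + (-4)^2) = 20.3961
theta = atan2(-4, 20) = 348.6901 degrees

r = 20.3961, theta = 348.6901 degrees


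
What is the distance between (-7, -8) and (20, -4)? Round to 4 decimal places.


d = sqrt((20--7)^2 + (-4--8)^2) = 27.2947

27.2947


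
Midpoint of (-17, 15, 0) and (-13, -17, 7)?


Midpoint = ((-17+-13)/2, (15+-17)/2, (0+7)/2) = (-15, -1, 3.5)

(-15, -1, 3.5)


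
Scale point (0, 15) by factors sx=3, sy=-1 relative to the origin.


Scaling: (x*sx, y*sy) = (0*3, 15*-1) = (0, -15)

(0, -15)


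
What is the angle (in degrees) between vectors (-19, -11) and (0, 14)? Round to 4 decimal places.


dot = -19*0 + -11*14 = -154
|u| = 21.9545, |v| = 14
cos(angle) = -0.501
angle = 120.0686 degrees

120.0686 degrees


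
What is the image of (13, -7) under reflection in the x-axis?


Reflection across x-axis: (x, y) -> (x, -y)
(13, -7) -> (13, 7)

(13, 7)


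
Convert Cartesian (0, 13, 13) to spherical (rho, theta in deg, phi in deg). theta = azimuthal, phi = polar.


rho = sqrt(0^2 + 13^2 + 13^2) = 18.3848
theta = atan2(13, 0) = 90 deg
phi = acos(13/18.3848) = 45 deg

rho = 18.3848, theta = 90 deg, phi = 45 deg


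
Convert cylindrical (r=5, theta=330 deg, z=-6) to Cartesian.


x = 5 * cos(330) = 4.3301
y = 5 * sin(330) = -2.5
z = -6

(4.3301, -2.5, -6)


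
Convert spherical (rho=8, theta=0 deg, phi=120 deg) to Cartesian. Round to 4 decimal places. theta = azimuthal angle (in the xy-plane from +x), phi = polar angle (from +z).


x = 8 * sin(120) * cos(0) = 6.9282
y = 8 * sin(120) * sin(0) = 0
z = 8 * cos(120) = -4

(6.9282, 0, -4)


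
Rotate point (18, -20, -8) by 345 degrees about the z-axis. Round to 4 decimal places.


x' = 18*cos(345) - -20*sin(345) = 12.2103
y' = 18*sin(345) + -20*cos(345) = -23.9773
z' = -8

(12.2103, -23.9773, -8)


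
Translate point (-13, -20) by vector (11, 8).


Translation: (x+dx, y+dy) = (-13+11, -20+8) = (-2, -12)

(-2, -12)


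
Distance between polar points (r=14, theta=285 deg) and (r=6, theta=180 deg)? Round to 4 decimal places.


d = sqrt(r1^2 + r2^2 - 2*r1*r2*cos(t2-t1))
d = sqrt(14^2 + 6^2 - 2*14*6*cos(180-285)) = 16.5976

16.5976


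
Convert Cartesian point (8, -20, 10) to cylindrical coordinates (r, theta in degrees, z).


r = sqrt(8^2 + (-20)^2) = 21.5407
theta = atan2(-20, 8) = 291.8014 deg
z = 10

r = 21.5407, theta = 291.8014 deg, z = 10


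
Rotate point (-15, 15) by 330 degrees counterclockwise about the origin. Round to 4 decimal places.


x' = -15*cos(330) - 15*sin(330) = -5.4904
y' = -15*sin(330) + 15*cos(330) = 20.4904

(-5.4904, 20.4904)


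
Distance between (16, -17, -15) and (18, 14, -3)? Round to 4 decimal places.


d = sqrt((18-16)^2 + (14--17)^2 + (-3--15)^2) = 33.3017

33.3017


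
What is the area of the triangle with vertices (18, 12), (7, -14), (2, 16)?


Area = |x1(y2-y3) + x2(y3-y1) + x3(y1-y2)| / 2
= |18*(-14-16) + 7*(16-12) + 2*(12--14)| / 2
= 230

230


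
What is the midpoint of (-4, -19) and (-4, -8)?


Midpoint = ((-4+-4)/2, (-19+-8)/2) = (-4, -13.5)

(-4, -13.5)


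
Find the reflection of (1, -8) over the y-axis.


Reflection across y-axis: (x, y) -> (-x, y)
(1, -8) -> (-1, -8)

(-1, -8)


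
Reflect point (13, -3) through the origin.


Reflection through origin: (x, y) -> (-x, -y)
(13, -3) -> (-13, 3)

(-13, 3)


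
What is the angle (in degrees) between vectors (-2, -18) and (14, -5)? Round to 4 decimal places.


dot = -2*14 + -18*-5 = 62
|u| = 18.1108, |v| = 14.8661
cos(angle) = 0.2303
angle = 76.6864 degrees

76.6864 degrees


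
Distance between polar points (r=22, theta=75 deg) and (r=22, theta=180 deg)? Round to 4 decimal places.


d = sqrt(r1^2 + r2^2 - 2*r1*r2*cos(t2-t1))
d = sqrt(22^2 + 22^2 - 2*22*22*cos(180-75)) = 34.9075

34.9075


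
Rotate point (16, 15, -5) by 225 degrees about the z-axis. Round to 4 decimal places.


x' = 16*cos(225) - 15*sin(225) = -0.7071
y' = 16*sin(225) + 15*cos(225) = -21.9203
z' = -5

(-0.7071, -21.9203, -5)


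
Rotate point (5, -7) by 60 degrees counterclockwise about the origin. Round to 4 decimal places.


x' = 5*cos(60) - -7*sin(60) = 8.5622
y' = 5*sin(60) + -7*cos(60) = 0.8301

(8.5622, 0.8301)


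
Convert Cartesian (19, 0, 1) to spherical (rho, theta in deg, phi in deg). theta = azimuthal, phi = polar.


rho = sqrt(19^2 + 0^2 + 1^2) = 19.0263
theta = atan2(0, 19) = 0 deg
phi = acos(1/19.0263) = 86.9872 deg

rho = 19.0263, theta = 0 deg, phi = 86.9872 deg


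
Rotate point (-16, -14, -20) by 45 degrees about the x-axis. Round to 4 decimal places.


x' = -16
y' = -14*cos(45) - -20*sin(45) = 4.2426
z' = -14*sin(45) + -20*cos(45) = -24.0416

(-16, 4.2426, -24.0416)


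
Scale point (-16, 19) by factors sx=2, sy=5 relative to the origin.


Scaling: (x*sx, y*sy) = (-16*2, 19*5) = (-32, 95)

(-32, 95)


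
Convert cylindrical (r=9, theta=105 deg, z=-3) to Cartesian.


x = 9 * cos(105) = -2.3294
y = 9 * sin(105) = 8.6933
z = -3

(-2.3294, 8.6933, -3)


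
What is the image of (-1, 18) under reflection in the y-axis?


Reflection across y-axis: (x, y) -> (-x, y)
(-1, 18) -> (1, 18)

(1, 18)


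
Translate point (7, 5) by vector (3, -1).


Translation: (x+dx, y+dy) = (7+3, 5+-1) = (10, 4)

(10, 4)


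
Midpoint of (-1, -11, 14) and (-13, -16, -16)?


Midpoint = ((-1+-13)/2, (-11+-16)/2, (14+-16)/2) = (-7, -13.5, -1)

(-7, -13.5, -1)


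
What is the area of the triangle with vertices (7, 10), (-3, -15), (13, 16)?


Area = |x1(y2-y3) + x2(y3-y1) + x3(y1-y2)| / 2
= |7*(-15-16) + -3*(16-10) + 13*(10--15)| / 2
= 45

45


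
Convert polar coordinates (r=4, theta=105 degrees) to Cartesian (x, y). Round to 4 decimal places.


x = 4 * cos(105) = -1.0353
y = 4 * sin(105) = 3.8637

(-1.0353, 3.8637)


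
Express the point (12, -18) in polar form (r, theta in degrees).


r = sqrt(12^2 + (-18)^2) = 21.6333
theta = atan2(-18, 12) = 303.6901 degrees

r = 21.6333, theta = 303.6901 degrees


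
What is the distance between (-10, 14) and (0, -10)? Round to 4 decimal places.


d = sqrt((0--10)^2 + (-10-14)^2) = 26

26


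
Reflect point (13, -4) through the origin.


Reflection through origin: (x, y) -> (-x, -y)
(13, -4) -> (-13, 4)

(-13, 4)


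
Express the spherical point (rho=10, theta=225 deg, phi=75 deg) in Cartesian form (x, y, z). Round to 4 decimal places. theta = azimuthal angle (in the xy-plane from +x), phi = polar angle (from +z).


x = 10 * sin(75) * cos(225) = -6.8301
y = 10 * sin(75) * sin(225) = -6.8301
z = 10 * cos(75) = 2.5882

(-6.8301, -6.8301, 2.5882)


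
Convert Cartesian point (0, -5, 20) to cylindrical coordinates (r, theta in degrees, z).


r = sqrt(0^2 + (-5)^2) = 5
theta = atan2(-5, 0) = 270 deg
z = 20

r = 5, theta = 270 deg, z = 20


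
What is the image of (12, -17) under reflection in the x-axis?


Reflection across x-axis: (x, y) -> (x, -y)
(12, -17) -> (12, 17)

(12, 17)


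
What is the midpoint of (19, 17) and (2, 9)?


Midpoint = ((19+2)/2, (17+9)/2) = (10.5, 13)

(10.5, 13)


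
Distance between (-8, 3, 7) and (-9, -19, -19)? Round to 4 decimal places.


d = sqrt((-9--8)^2 + (-19-3)^2 + (-19-7)^2) = 34.0735

34.0735


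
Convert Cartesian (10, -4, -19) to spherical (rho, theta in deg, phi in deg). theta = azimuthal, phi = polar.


rho = sqrt(10^2 + (-4)^2 + (-19)^2) = 21.8403
theta = atan2(-4, 10) = 338.1986 deg
phi = acos(-19/21.8403) = 150.4529 deg

rho = 21.8403, theta = 338.1986 deg, phi = 150.4529 deg


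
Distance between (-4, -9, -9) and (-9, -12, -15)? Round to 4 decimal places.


d = sqrt((-9--4)^2 + (-12--9)^2 + (-15--9)^2) = 8.3666

8.3666


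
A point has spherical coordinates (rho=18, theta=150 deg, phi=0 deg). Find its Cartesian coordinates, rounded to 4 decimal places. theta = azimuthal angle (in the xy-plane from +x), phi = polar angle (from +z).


x = 18 * sin(0) * cos(150) = 0
y = 18 * sin(0) * sin(150) = 0
z = 18 * cos(0) = 18

(0, 0, 18)


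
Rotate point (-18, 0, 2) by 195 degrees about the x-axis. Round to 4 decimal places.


x' = -18
y' = 0*cos(195) - 2*sin(195) = 0.5176
z' = 0*sin(195) + 2*cos(195) = -1.9319

(-18, 0.5176, -1.9319)


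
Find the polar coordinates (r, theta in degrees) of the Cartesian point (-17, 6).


r = sqrt((-17)^2 + 6^2) = 18.0278
theta = atan2(6, -17) = 160.56 degrees

r = 18.0278, theta = 160.56 degrees


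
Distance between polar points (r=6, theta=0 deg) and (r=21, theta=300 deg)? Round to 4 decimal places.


d = sqrt(r1^2 + r2^2 - 2*r1*r2*cos(t2-t1))
d = sqrt(6^2 + 21^2 - 2*6*21*cos(300-0)) = 18.735

18.735


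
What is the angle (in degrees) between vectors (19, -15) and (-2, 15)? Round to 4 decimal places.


dot = 19*-2 + -15*15 = -263
|u| = 24.2074, |v| = 15.1327
cos(angle) = -0.7179
angle = 135.8848 degrees

135.8848 degrees


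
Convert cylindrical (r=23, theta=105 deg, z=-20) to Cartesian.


x = 23 * cos(105) = -5.9528
y = 23 * sin(105) = 22.2163
z = -20

(-5.9528, 22.2163, -20)


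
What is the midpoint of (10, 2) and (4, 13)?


Midpoint = ((10+4)/2, (2+13)/2) = (7, 7.5)

(7, 7.5)


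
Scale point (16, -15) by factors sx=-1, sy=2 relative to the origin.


Scaling: (x*sx, y*sy) = (16*-1, -15*2) = (-16, -30)

(-16, -30)


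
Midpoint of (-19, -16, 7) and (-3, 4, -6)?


Midpoint = ((-19+-3)/2, (-16+4)/2, (7+-6)/2) = (-11, -6, 0.5)

(-11, -6, 0.5)


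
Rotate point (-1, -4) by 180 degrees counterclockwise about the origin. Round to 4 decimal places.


x' = -1*cos(180) - -4*sin(180) = 1
y' = -1*sin(180) + -4*cos(180) = 4

(1, 4)


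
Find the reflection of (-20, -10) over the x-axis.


Reflection across x-axis: (x, y) -> (x, -y)
(-20, -10) -> (-20, 10)

(-20, 10)


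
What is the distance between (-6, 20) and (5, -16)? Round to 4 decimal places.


d = sqrt((5--6)^2 + (-16-20)^2) = 37.6431

37.6431


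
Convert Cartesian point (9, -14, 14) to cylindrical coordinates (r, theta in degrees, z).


r = sqrt(9^2 + (-14)^2) = 16.6433
theta = atan2(-14, 9) = 302.7352 deg
z = 14

r = 16.6433, theta = 302.7352 deg, z = 14


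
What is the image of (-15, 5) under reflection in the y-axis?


Reflection across y-axis: (x, y) -> (-x, y)
(-15, 5) -> (15, 5)

(15, 5)


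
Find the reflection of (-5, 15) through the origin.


Reflection through origin: (x, y) -> (-x, -y)
(-5, 15) -> (5, -15)

(5, -15)


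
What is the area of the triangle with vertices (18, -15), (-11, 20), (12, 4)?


Area = |x1(y2-y3) + x2(y3-y1) + x3(y1-y2)| / 2
= |18*(20-4) + -11*(4--15) + 12*(-15-20)| / 2
= 170.5

170.5


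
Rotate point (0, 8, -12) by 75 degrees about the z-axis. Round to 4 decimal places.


x' = 0*cos(75) - 8*sin(75) = -7.7274
y' = 0*sin(75) + 8*cos(75) = 2.0706
z' = -12

(-7.7274, 2.0706, -12)


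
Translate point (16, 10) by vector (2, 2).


Translation: (x+dx, y+dy) = (16+2, 10+2) = (18, 12)

(18, 12)


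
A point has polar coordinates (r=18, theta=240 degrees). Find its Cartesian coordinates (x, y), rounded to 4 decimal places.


x = 18 * cos(240) = -9
y = 18 * sin(240) = -15.5885

(-9, -15.5885)


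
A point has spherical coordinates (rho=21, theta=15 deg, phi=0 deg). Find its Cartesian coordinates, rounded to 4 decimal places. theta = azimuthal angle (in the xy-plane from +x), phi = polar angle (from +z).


x = 21 * sin(0) * cos(15) = 0
y = 21 * sin(0) * sin(15) = 0
z = 21 * cos(0) = 21

(0, 0, 21)


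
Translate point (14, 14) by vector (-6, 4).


Translation: (x+dx, y+dy) = (14+-6, 14+4) = (8, 18)

(8, 18)


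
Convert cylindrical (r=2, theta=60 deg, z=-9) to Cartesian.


x = 2 * cos(60) = 1
y = 2 * sin(60) = 1.7321
z = -9

(1, 1.7321, -9)


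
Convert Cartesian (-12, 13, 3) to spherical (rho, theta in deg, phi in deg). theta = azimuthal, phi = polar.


rho = sqrt((-12)^2 + 13^2 + 3^2) = 17.9444
theta = atan2(13, -12) = 132.7094 deg
phi = acos(3/17.9444) = 80.3759 deg

rho = 17.9444, theta = 132.7094 deg, phi = 80.3759 deg


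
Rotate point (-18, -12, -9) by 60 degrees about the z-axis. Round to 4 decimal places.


x' = -18*cos(60) - -12*sin(60) = 1.3923
y' = -18*sin(60) + -12*cos(60) = -21.5885
z' = -9

(1.3923, -21.5885, -9)


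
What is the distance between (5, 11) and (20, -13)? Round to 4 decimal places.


d = sqrt((20-5)^2 + (-13-11)^2) = 28.3019

28.3019


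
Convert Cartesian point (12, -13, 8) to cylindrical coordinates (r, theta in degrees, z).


r = sqrt(12^2 + (-13)^2) = 17.6918
theta = atan2(-13, 12) = 312.7094 deg
z = 8

r = 17.6918, theta = 312.7094 deg, z = 8


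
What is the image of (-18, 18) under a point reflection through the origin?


Reflection through origin: (x, y) -> (-x, -y)
(-18, 18) -> (18, -18)

(18, -18)


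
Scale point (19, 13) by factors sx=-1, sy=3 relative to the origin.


Scaling: (x*sx, y*sy) = (19*-1, 13*3) = (-19, 39)

(-19, 39)


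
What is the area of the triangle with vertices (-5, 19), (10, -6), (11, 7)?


Area = |x1(y2-y3) + x2(y3-y1) + x3(y1-y2)| / 2
= |-5*(-6-7) + 10*(7-19) + 11*(19--6)| / 2
= 110

110


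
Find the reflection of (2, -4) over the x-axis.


Reflection across x-axis: (x, y) -> (x, -y)
(2, -4) -> (2, 4)

(2, 4)


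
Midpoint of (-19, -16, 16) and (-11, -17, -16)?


Midpoint = ((-19+-11)/2, (-16+-17)/2, (16+-16)/2) = (-15, -16.5, 0)

(-15, -16.5, 0)


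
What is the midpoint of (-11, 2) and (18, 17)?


Midpoint = ((-11+18)/2, (2+17)/2) = (3.5, 9.5)

(3.5, 9.5)


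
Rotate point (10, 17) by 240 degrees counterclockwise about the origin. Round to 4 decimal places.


x' = 10*cos(240) - 17*sin(240) = 9.7224
y' = 10*sin(240) + 17*cos(240) = -17.1603

(9.7224, -17.1603)


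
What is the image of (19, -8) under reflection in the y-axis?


Reflection across y-axis: (x, y) -> (-x, y)
(19, -8) -> (-19, -8)

(-19, -8)


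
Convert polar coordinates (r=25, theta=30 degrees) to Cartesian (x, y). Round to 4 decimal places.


x = 25 * cos(30) = 21.6506
y = 25 * sin(30) = 12.5

(21.6506, 12.5)


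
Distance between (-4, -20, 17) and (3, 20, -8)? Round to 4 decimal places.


d = sqrt((3--4)^2 + (20--20)^2 + (-8-17)^2) = 47.6865

47.6865


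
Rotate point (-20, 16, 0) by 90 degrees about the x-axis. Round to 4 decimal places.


x' = -20
y' = 16*cos(90) - 0*sin(90) = 0
z' = 16*sin(90) + 0*cos(90) = 16

(-20, 0, 16)


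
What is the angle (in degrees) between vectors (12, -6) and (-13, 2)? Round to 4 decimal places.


dot = 12*-13 + -6*2 = -168
|u| = 13.4164, |v| = 13.1529
cos(angle) = -0.952
angle = 162.1811 degrees

162.1811 degrees


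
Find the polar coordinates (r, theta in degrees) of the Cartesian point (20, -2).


r = sqrt(20^2 + (-2)^2) = 20.0998
theta = atan2(-2, 20) = 354.2894 degrees

r = 20.0998, theta = 354.2894 degrees


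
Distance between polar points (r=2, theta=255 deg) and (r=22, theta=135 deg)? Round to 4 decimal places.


d = sqrt(r1^2 + r2^2 - 2*r1*r2*cos(t2-t1))
d = sqrt(2^2 + 22^2 - 2*2*22*cos(135-255)) = 23.0651

23.0651


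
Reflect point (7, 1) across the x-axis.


Reflection across x-axis: (x, y) -> (x, -y)
(7, 1) -> (7, -1)

(7, -1)


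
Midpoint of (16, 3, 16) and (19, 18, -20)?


Midpoint = ((16+19)/2, (3+18)/2, (16+-20)/2) = (17.5, 10.5, -2)

(17.5, 10.5, -2)


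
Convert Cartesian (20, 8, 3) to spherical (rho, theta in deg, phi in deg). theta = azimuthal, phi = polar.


rho = sqrt(20^2 + 8^2 + 3^2) = 21.7486
theta = atan2(8, 20) = 21.8014 deg
phi = acos(3/21.7486) = 82.0713 deg

rho = 21.7486, theta = 21.8014 deg, phi = 82.0713 deg


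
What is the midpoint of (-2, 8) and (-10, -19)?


Midpoint = ((-2+-10)/2, (8+-19)/2) = (-6, -5.5)

(-6, -5.5)


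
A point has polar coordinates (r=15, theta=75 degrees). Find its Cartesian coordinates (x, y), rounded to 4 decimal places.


x = 15 * cos(75) = 3.8823
y = 15 * sin(75) = 14.4889

(3.8823, 14.4889)


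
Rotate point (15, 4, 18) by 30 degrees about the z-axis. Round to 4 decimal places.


x' = 15*cos(30) - 4*sin(30) = 10.9904
y' = 15*sin(30) + 4*cos(30) = 10.9641
z' = 18

(10.9904, 10.9641, 18)


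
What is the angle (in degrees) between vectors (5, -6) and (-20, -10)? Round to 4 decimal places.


dot = 5*-20 + -6*-10 = -40
|u| = 7.8102, |v| = 22.3607
cos(angle) = -0.229
angle = 103.2405 degrees

103.2405 degrees


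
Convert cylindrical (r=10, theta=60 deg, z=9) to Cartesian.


x = 10 * cos(60) = 5
y = 10 * sin(60) = 8.6603
z = 9

(5, 8.6603, 9)


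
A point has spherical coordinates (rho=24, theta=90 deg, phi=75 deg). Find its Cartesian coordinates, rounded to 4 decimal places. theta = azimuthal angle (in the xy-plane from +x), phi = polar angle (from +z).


x = 24 * sin(75) * cos(90) = 0
y = 24 * sin(75) * sin(90) = 23.1822
z = 24 * cos(75) = 6.2117

(0, 23.1822, 6.2117)


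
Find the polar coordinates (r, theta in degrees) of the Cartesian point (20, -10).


r = sqrt(20^2 + (-10)^2) = 22.3607
theta = atan2(-10, 20) = 333.4349 degrees

r = 22.3607, theta = 333.4349 degrees


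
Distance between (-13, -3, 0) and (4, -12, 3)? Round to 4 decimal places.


d = sqrt((4--13)^2 + (-12--3)^2 + (3-0)^2) = 19.4679

19.4679


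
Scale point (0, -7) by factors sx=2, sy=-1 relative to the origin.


Scaling: (x*sx, y*sy) = (0*2, -7*-1) = (0, 7)

(0, 7)


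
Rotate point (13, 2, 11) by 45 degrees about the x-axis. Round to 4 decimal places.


x' = 13
y' = 2*cos(45) - 11*sin(45) = -6.364
z' = 2*sin(45) + 11*cos(45) = 9.1924

(13, -6.364, 9.1924)


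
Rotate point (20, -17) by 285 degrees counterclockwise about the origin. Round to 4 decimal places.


x' = 20*cos(285) - -17*sin(285) = -11.2444
y' = 20*sin(285) + -17*cos(285) = -23.7184

(-11.2444, -23.7184)


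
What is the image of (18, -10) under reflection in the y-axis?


Reflection across y-axis: (x, y) -> (-x, y)
(18, -10) -> (-18, -10)

(-18, -10)


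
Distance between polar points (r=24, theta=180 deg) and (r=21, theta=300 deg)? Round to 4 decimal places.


d = sqrt(r1^2 + r2^2 - 2*r1*r2*cos(t2-t1))
d = sqrt(24^2 + 21^2 - 2*24*21*cos(300-180)) = 39

39


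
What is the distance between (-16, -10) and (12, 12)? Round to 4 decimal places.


d = sqrt((12--16)^2 + (12--10)^2) = 35.609

35.609


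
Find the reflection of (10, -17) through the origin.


Reflection through origin: (x, y) -> (-x, -y)
(10, -17) -> (-10, 17)

(-10, 17)


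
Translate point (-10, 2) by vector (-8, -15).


Translation: (x+dx, y+dy) = (-10+-8, 2+-15) = (-18, -13)

(-18, -13)


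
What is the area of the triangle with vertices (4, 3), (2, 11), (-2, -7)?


Area = |x1(y2-y3) + x2(y3-y1) + x3(y1-y2)| / 2
= |4*(11--7) + 2*(-7-3) + -2*(3-11)| / 2
= 34

34


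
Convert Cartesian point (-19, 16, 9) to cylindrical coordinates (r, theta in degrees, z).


r = sqrt((-19)^2 + 16^2) = 24.8395
theta = atan2(16, -19) = 139.8991 deg
z = 9

r = 24.8395, theta = 139.8991 deg, z = 9


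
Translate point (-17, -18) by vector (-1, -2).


Translation: (x+dx, y+dy) = (-17+-1, -18+-2) = (-18, -20)

(-18, -20)


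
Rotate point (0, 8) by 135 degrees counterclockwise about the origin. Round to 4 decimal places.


x' = 0*cos(135) - 8*sin(135) = -5.6569
y' = 0*sin(135) + 8*cos(135) = -5.6569

(-5.6569, -5.6569)


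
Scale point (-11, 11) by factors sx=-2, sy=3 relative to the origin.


Scaling: (x*sx, y*sy) = (-11*-2, 11*3) = (22, 33)

(22, 33)


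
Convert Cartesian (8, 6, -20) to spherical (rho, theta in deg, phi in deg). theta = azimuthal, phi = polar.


rho = sqrt(8^2 + 6^2 + (-20)^2) = 22.3607
theta = atan2(6, 8) = 36.8699 deg
phi = acos(-20/22.3607) = 153.4349 deg

rho = 22.3607, theta = 36.8699 deg, phi = 153.4349 deg


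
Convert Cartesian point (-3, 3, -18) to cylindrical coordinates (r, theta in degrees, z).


r = sqrt((-3)^2 + 3^2) = 4.2426
theta = atan2(3, -3) = 135 deg
z = -18

r = 4.2426, theta = 135 deg, z = -18


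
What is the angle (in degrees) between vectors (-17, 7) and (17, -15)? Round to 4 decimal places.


dot = -17*17 + 7*-15 = -394
|u| = 18.3848, |v| = 22.6716
cos(angle) = -0.9453
angle = 160.9565 degrees

160.9565 degrees


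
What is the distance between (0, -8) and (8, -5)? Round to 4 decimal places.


d = sqrt((8-0)^2 + (-5--8)^2) = 8.544

8.544


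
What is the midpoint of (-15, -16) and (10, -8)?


Midpoint = ((-15+10)/2, (-16+-8)/2) = (-2.5, -12)

(-2.5, -12)


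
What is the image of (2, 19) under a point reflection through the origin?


Reflection through origin: (x, y) -> (-x, -y)
(2, 19) -> (-2, -19)

(-2, -19)


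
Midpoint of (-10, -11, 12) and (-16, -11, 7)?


Midpoint = ((-10+-16)/2, (-11+-11)/2, (12+7)/2) = (-13, -11, 9.5)

(-13, -11, 9.5)


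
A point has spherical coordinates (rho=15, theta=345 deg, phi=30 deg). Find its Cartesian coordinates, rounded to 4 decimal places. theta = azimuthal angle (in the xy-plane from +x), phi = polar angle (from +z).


x = 15 * sin(30) * cos(345) = 7.2444
y = 15 * sin(30) * sin(345) = -1.9411
z = 15 * cos(30) = 12.9904

(7.2444, -1.9411, 12.9904)


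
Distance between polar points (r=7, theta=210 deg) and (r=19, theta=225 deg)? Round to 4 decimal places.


d = sqrt(r1^2 + r2^2 - 2*r1*r2*cos(t2-t1))
d = sqrt(7^2 + 19^2 - 2*7*19*cos(225-210)) = 12.3719

12.3719


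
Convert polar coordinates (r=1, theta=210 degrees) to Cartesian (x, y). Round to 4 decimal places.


x = 1 * cos(210) = -0.866
y = 1 * sin(210) = -0.5

(-0.866, -0.5)


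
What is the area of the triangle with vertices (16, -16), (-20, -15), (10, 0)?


Area = |x1(y2-y3) + x2(y3-y1) + x3(y1-y2)| / 2
= |16*(-15-0) + -20*(0--16) + 10*(-16--15)| / 2
= 285

285


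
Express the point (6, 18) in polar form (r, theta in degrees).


r = sqrt(6^2 + 18^2) = 18.9737
theta = atan2(18, 6) = 71.5651 degrees

r = 18.9737, theta = 71.5651 degrees


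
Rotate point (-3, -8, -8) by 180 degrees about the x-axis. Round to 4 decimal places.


x' = -3
y' = -8*cos(180) - -8*sin(180) = 8
z' = -8*sin(180) + -8*cos(180) = 8

(-3, 8, 8)


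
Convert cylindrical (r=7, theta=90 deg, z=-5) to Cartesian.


x = 7 * cos(90) = 0
y = 7 * sin(90) = 7
z = -5

(0, 7, -5)


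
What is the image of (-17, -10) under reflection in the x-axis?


Reflection across x-axis: (x, y) -> (x, -y)
(-17, -10) -> (-17, 10)

(-17, 10)


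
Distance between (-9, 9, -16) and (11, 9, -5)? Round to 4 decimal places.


d = sqrt((11--9)^2 + (9-9)^2 + (-5--16)^2) = 22.8254

22.8254


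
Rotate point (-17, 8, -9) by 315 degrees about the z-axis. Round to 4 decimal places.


x' = -17*cos(315) - 8*sin(315) = -6.364
y' = -17*sin(315) + 8*cos(315) = 17.6777
z' = -9

(-6.364, 17.6777, -9)


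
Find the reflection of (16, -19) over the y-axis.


Reflection across y-axis: (x, y) -> (-x, y)
(16, -19) -> (-16, -19)

(-16, -19)


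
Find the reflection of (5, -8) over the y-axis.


Reflection across y-axis: (x, y) -> (-x, y)
(5, -8) -> (-5, -8)

(-5, -8)


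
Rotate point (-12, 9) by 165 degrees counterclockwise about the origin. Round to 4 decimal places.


x' = -12*cos(165) - 9*sin(165) = 9.2617
y' = -12*sin(165) + 9*cos(165) = -11.7992

(9.2617, -11.7992)


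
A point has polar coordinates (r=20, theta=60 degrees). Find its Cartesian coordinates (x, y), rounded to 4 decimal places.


x = 20 * cos(60) = 10
y = 20 * sin(60) = 17.3205

(10, 17.3205)


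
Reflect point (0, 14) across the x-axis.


Reflection across x-axis: (x, y) -> (x, -y)
(0, 14) -> (0, -14)

(0, -14)


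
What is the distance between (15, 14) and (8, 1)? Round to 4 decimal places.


d = sqrt((8-15)^2 + (1-14)^2) = 14.7648

14.7648


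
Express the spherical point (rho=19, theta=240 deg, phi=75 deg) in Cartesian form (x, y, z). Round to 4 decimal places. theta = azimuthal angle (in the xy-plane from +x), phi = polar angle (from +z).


x = 19 * sin(75) * cos(240) = -9.1763
y = 19 * sin(75) * sin(240) = -15.8938
z = 19 * cos(75) = 4.9176

(-9.1763, -15.8938, 4.9176)


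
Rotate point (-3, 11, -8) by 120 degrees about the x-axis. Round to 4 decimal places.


x' = -3
y' = 11*cos(120) - -8*sin(120) = 1.4282
z' = 11*sin(120) + -8*cos(120) = 13.5263

(-3, 1.4282, 13.5263)


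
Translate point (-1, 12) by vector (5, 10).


Translation: (x+dx, y+dy) = (-1+5, 12+10) = (4, 22)

(4, 22)


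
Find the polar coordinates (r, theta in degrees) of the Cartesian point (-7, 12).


r = sqrt((-7)^2 + 12^2) = 13.8924
theta = atan2(12, -7) = 120.2564 degrees

r = 13.8924, theta = 120.2564 degrees


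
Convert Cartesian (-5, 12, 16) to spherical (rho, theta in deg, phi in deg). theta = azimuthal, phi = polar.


rho = sqrt((-5)^2 + 12^2 + 16^2) = 20.6155
theta = atan2(12, -5) = 112.6199 deg
phi = acos(16/20.6155) = 39.0939 deg

rho = 20.6155, theta = 112.6199 deg, phi = 39.0939 deg


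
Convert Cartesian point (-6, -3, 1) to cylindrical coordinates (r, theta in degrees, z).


r = sqrt((-6)^2 + (-3)^2) = 6.7082
theta = atan2(-3, -6) = 206.5651 deg
z = 1

r = 6.7082, theta = 206.5651 deg, z = 1


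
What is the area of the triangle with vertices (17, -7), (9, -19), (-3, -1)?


Area = |x1(y2-y3) + x2(y3-y1) + x3(y1-y2)| / 2
= |17*(-19--1) + 9*(-1--7) + -3*(-7--19)| / 2
= 144

144


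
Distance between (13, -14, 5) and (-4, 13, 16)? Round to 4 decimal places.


d = sqrt((-4-13)^2 + (13--14)^2 + (16-5)^2) = 33.7491

33.7491


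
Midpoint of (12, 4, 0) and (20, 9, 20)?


Midpoint = ((12+20)/2, (4+9)/2, (0+20)/2) = (16, 6.5, 10)

(16, 6.5, 10)


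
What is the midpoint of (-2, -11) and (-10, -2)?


Midpoint = ((-2+-10)/2, (-11+-2)/2) = (-6, -6.5)

(-6, -6.5)


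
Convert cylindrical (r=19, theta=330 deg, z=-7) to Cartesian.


x = 19 * cos(330) = 16.4545
y = 19 * sin(330) = -9.5
z = -7

(16.4545, -9.5, -7)


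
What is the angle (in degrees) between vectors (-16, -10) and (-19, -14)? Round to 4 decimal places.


dot = -16*-19 + -10*-14 = 444
|u| = 18.868, |v| = 23.6008
cos(angle) = 0.9971
angle = 4.379 degrees

4.379 degrees
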